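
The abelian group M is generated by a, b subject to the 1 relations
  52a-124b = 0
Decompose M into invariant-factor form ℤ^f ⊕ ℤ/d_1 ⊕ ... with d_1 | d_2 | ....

Answer: M ≅ ℤ^1 ⊕ ℤ/4

Derivation:
rank_ℚ(R)=1; free=2−1=1
SNF(R) diag = [4] → torsion [4]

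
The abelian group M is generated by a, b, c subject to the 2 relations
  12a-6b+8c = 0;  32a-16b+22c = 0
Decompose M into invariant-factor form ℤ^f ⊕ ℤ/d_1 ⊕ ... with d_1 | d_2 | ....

rank_ℚ(R)=2; free=3−2=1
SNF(R) diag = [2, 2] → torsion [2, 2]

Answer: M ≅ ℤ^1 ⊕ ℤ/2 ⊕ ℤ/2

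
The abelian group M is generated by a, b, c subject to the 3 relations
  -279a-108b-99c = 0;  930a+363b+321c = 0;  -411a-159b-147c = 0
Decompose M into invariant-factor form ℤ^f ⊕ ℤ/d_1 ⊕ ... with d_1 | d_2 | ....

Answer: M ≅ ℤ/3 ⊕ ℤ/9 ⊕ ℤ/27

Derivation:
rank_ℚ(R)=3; free=3−3=0
SNF(R) diag = [3, 9, 27] → torsion [3, 9, 27]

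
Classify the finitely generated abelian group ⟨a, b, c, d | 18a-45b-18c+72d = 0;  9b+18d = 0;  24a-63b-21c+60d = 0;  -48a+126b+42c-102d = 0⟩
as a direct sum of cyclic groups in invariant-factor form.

Answer: M ≅ ℤ/3 ⊕ ℤ/9 ⊕ ℤ/18 ⊕ ℤ/18

Derivation:
rank_ℚ(R)=4; free=4−4=0
SNF(R) diag = [3, 9, 18, 18] → torsion [3, 9, 18, 18]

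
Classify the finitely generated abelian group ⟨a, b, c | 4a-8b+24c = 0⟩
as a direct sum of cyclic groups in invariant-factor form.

Answer: M ≅ ℤ^2 ⊕ ℤ/4

Derivation:
rank_ℚ(R)=1; free=3−1=2
SNF(R) diag = [4] → torsion [4]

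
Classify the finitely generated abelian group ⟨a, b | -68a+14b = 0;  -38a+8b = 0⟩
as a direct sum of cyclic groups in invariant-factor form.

Answer: M ≅ ℤ/2 ⊕ ℤ/6

Derivation:
rank_ℚ(R)=2; free=2−2=0
SNF(R) diag = [2, 6] → torsion [2, 6]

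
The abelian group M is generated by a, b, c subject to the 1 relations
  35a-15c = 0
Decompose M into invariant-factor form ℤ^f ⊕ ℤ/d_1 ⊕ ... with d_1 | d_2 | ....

Answer: M ≅ ℤ^2 ⊕ ℤ/5

Derivation:
rank_ℚ(R)=1; free=3−1=2
SNF(R) diag = [5] → torsion [5]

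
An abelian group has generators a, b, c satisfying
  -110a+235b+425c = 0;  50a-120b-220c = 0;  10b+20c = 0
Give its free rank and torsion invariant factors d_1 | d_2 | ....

rank_ℚ(R)=3; free=3−3=0
SNF(R) diag = [5, 10, 10] → torsion [5, 10, 10]

Answer: M ≅ ℤ/5 ⊕ ℤ/10 ⊕ ℤ/10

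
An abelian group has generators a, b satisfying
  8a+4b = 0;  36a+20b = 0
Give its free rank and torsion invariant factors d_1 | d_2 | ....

rank_ℚ(R)=2; free=2−2=0
SNF(R) diag = [4, 4] → torsion [4, 4]

Answer: M ≅ ℤ/4 ⊕ ℤ/4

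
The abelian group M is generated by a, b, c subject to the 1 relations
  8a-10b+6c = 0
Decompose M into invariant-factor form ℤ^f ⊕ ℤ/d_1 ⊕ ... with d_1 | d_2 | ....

rank_ℚ(R)=1; free=3−1=2
SNF(R) diag = [2] → torsion [2]

Answer: M ≅ ℤ^2 ⊕ ℤ/2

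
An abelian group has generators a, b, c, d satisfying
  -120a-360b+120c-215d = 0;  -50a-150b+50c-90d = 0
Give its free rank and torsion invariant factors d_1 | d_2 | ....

Answer: M ≅ ℤ^2 ⊕ ℤ/5 ⊕ ℤ/10

Derivation:
rank_ℚ(R)=2; free=4−2=2
SNF(R) diag = [5, 10] → torsion [5, 10]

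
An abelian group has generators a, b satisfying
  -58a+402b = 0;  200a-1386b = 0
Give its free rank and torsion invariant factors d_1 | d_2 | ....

Answer: M ≅ ℤ/2 ⊕ ℤ/6

Derivation:
rank_ℚ(R)=2; free=2−2=0
SNF(R) diag = [2, 6] → torsion [2, 6]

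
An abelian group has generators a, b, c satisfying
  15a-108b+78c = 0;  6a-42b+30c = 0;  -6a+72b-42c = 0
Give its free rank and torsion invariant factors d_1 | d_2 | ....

Answer: M ≅ ℤ/3 ⊕ ℤ/6 ⊕ ℤ/18

Derivation:
rank_ℚ(R)=3; free=3−3=0
SNF(R) diag = [3, 6, 18] → torsion [3, 6, 18]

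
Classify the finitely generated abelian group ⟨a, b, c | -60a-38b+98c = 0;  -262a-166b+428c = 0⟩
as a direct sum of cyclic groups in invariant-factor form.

rank_ℚ(R)=2; free=3−2=1
SNF(R) diag = [2, 2] → torsion [2, 2]

Answer: M ≅ ℤ^1 ⊕ ℤ/2 ⊕ ℤ/2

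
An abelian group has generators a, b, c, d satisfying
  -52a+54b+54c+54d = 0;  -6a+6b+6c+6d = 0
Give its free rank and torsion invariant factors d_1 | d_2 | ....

rank_ℚ(R)=2; free=4−2=2
SNF(R) diag = [2, 6] → torsion [2, 6]

Answer: M ≅ ℤ^2 ⊕ ℤ/2 ⊕ ℤ/6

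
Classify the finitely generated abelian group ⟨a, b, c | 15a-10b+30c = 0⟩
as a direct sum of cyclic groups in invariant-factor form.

Answer: M ≅ ℤ^2 ⊕ ℤ/5

Derivation:
rank_ℚ(R)=1; free=3−1=2
SNF(R) diag = [5] → torsion [5]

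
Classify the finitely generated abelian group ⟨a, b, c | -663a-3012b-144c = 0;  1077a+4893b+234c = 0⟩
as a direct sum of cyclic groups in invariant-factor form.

Answer: M ≅ ℤ^1 ⊕ ℤ/3 ⊕ ℤ/9

Derivation:
rank_ℚ(R)=2; free=3−2=1
SNF(R) diag = [3, 9] → torsion [3, 9]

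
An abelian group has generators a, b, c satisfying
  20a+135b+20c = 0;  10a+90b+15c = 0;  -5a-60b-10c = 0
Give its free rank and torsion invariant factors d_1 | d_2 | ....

Answer: M ≅ ℤ/5 ⊕ ℤ/5 ⊕ ℤ/15

Derivation:
rank_ℚ(R)=3; free=3−3=0
SNF(R) diag = [5, 5, 15] → torsion [5, 5, 15]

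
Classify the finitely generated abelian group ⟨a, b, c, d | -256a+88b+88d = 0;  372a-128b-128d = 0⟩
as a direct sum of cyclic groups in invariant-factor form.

rank_ℚ(R)=2; free=4−2=2
SNF(R) diag = [4, 8] → torsion [4, 8]

Answer: M ≅ ℤ^2 ⊕ ℤ/4 ⊕ ℤ/8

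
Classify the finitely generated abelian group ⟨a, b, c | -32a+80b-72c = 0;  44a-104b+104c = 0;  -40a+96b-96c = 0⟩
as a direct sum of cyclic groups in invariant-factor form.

rank_ℚ(R)=3; free=3−3=0
SNF(R) diag = [4, 8, 16] → torsion [4, 8, 16]

Answer: M ≅ ℤ/4 ⊕ ℤ/8 ⊕ ℤ/16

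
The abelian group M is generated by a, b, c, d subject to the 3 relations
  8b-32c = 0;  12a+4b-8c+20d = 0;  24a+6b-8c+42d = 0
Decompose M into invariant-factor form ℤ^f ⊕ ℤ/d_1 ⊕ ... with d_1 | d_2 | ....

Answer: M ≅ ℤ^1 ⊕ ℤ/2 ⊕ ℤ/4 ⊕ ℤ/8

Derivation:
rank_ℚ(R)=3; free=4−3=1
SNF(R) diag = [2, 4, 8] → torsion [2, 4, 8]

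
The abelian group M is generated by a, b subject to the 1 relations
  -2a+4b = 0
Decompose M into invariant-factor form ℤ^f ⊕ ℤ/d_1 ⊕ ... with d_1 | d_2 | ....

Answer: M ≅ ℤ^1 ⊕ ℤ/2

Derivation:
rank_ℚ(R)=1; free=2−1=1
SNF(R) diag = [2] → torsion [2]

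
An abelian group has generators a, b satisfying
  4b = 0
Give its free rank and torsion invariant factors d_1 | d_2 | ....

Answer: M ≅ ℤ^1 ⊕ ℤ/4

Derivation:
rank_ℚ(R)=1; free=2−1=1
SNF(R) diag = [4] → torsion [4]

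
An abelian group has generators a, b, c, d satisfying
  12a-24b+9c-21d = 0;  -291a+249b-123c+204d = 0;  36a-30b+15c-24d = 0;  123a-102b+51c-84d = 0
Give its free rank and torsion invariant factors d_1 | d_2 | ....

rank_ℚ(R)=4; free=4−4=0
SNF(R) diag = [3, 3, 3, 3] → torsion [3, 3, 3, 3]

Answer: M ≅ ℤ/3 ⊕ ℤ/3 ⊕ ℤ/3 ⊕ ℤ/3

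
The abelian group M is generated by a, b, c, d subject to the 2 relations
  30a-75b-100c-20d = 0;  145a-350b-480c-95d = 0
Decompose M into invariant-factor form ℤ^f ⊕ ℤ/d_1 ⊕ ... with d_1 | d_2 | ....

Answer: M ≅ ℤ^2 ⊕ ℤ/5 ⊕ ℤ/5

Derivation:
rank_ℚ(R)=2; free=4−2=2
SNF(R) diag = [5, 5] → torsion [5, 5]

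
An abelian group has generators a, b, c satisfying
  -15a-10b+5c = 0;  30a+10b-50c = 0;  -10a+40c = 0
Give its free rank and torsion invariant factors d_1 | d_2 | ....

Answer: M ≅ ℤ/5 ⊕ ℤ/10 ⊕ ℤ/30

Derivation:
rank_ℚ(R)=3; free=3−3=0
SNF(R) diag = [5, 10, 30] → torsion [5, 10, 30]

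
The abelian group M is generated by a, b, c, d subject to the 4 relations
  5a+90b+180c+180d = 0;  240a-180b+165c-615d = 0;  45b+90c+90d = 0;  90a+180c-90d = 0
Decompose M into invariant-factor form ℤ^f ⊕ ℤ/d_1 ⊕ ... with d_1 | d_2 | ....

Answer: M ≅ ℤ/5 ⊕ ℤ/15 ⊕ ℤ/45 ⊕ ℤ/90

Derivation:
rank_ℚ(R)=4; free=4−4=0
SNF(R) diag = [5, 15, 45, 90] → torsion [5, 15, 45, 90]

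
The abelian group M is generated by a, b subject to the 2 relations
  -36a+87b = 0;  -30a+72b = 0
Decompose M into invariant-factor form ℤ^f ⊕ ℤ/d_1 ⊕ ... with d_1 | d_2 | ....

rank_ℚ(R)=2; free=2−2=0
SNF(R) diag = [3, 6] → torsion [3, 6]

Answer: M ≅ ℤ/3 ⊕ ℤ/6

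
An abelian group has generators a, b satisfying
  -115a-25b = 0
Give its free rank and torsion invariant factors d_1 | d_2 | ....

Answer: M ≅ ℤ^1 ⊕ ℤ/5

Derivation:
rank_ℚ(R)=1; free=2−1=1
SNF(R) diag = [5] → torsion [5]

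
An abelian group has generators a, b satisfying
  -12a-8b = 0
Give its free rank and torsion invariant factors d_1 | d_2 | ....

Answer: M ≅ ℤ^1 ⊕ ℤ/4

Derivation:
rank_ℚ(R)=1; free=2−1=1
SNF(R) diag = [4] → torsion [4]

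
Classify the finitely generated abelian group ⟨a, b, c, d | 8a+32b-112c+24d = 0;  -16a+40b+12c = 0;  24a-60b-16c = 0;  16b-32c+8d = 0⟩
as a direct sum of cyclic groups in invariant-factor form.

rank_ℚ(R)=4; free=4−4=0
SNF(R) diag = [4, 4, 8, 8] → torsion [4, 4, 8, 8]

Answer: M ≅ ℤ/4 ⊕ ℤ/4 ⊕ ℤ/8 ⊕ ℤ/8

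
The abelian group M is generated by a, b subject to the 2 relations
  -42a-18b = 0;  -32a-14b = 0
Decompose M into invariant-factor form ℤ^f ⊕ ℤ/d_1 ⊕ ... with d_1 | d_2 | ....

Answer: M ≅ ℤ/2 ⊕ ℤ/6

Derivation:
rank_ℚ(R)=2; free=2−2=0
SNF(R) diag = [2, 6] → torsion [2, 6]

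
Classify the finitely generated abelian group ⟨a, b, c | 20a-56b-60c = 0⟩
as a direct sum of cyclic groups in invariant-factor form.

rank_ℚ(R)=1; free=3−1=2
SNF(R) diag = [4] → torsion [4]

Answer: M ≅ ℤ^2 ⊕ ℤ/4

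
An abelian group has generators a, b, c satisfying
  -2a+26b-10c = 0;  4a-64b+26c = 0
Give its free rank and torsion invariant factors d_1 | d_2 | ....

Answer: M ≅ ℤ^1 ⊕ ℤ/2 ⊕ ℤ/6

Derivation:
rank_ℚ(R)=2; free=3−2=1
SNF(R) diag = [2, 6] → torsion [2, 6]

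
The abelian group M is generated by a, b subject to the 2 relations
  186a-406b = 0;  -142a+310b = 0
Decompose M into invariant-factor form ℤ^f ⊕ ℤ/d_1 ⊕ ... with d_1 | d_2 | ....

rank_ℚ(R)=2; free=2−2=0
SNF(R) diag = [2, 4] → torsion [2, 4]

Answer: M ≅ ℤ/2 ⊕ ℤ/4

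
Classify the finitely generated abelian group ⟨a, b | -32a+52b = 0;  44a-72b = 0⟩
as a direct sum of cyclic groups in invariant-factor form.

Answer: M ≅ ℤ/4 ⊕ ℤ/4

Derivation:
rank_ℚ(R)=2; free=2−2=0
SNF(R) diag = [4, 4] → torsion [4, 4]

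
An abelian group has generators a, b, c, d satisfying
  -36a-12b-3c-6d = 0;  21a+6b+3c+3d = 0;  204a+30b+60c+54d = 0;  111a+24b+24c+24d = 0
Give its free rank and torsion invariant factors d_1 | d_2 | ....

rank_ℚ(R)=4; free=4−4=0
SNF(R) diag = [3, 3, 3, 6] → torsion [3, 3, 3, 6]

Answer: M ≅ ℤ/3 ⊕ ℤ/3 ⊕ ℤ/3 ⊕ ℤ/6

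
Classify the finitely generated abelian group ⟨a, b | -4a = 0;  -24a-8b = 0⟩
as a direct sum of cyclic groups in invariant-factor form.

rank_ℚ(R)=2; free=2−2=0
SNF(R) diag = [4, 8] → torsion [4, 8]

Answer: M ≅ ℤ/4 ⊕ ℤ/8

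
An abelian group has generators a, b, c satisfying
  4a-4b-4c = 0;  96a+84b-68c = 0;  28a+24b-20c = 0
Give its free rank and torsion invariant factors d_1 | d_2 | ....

rank_ℚ(R)=3; free=3−3=0
SNF(R) diag = [4, 4, 4] → torsion [4, 4, 4]

Answer: M ≅ ℤ/4 ⊕ ℤ/4 ⊕ ℤ/4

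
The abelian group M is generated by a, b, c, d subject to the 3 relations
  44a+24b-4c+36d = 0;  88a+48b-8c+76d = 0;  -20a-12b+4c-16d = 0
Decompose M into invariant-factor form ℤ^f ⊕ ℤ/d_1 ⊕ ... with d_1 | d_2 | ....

rank_ℚ(R)=3; free=4−3=1
SNF(R) diag = [4, 4, 12] → torsion [4, 4, 12]

Answer: M ≅ ℤ^1 ⊕ ℤ/4 ⊕ ℤ/4 ⊕ ℤ/12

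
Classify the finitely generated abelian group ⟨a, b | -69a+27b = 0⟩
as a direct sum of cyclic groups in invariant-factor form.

rank_ℚ(R)=1; free=2−1=1
SNF(R) diag = [3] → torsion [3]

Answer: M ≅ ℤ^1 ⊕ ℤ/3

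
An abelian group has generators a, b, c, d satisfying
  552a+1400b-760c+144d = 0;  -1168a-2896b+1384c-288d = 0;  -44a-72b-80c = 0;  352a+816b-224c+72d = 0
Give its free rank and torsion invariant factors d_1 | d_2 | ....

Answer: M ≅ ℤ/4 ⊕ ℤ/8 ⊕ ℤ/24 ⊕ ℤ/72

Derivation:
rank_ℚ(R)=4; free=4−4=0
SNF(R) diag = [4, 8, 24, 72] → torsion [4, 8, 24, 72]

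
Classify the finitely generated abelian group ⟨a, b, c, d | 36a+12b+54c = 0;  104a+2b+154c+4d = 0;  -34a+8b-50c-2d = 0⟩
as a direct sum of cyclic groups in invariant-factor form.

rank_ℚ(R)=3; free=4−3=1
SNF(R) diag = [2, 6, 18] → torsion [2, 6, 18]

Answer: M ≅ ℤ^1 ⊕ ℤ/2 ⊕ ℤ/6 ⊕ ℤ/18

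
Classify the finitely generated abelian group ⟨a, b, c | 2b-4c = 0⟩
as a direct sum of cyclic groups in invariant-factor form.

rank_ℚ(R)=1; free=3−1=2
SNF(R) diag = [2] → torsion [2]

Answer: M ≅ ℤ^2 ⊕ ℤ/2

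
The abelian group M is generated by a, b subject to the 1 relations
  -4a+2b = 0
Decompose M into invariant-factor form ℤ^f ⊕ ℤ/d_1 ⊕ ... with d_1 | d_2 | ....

rank_ℚ(R)=1; free=2−1=1
SNF(R) diag = [2] → torsion [2]

Answer: M ≅ ℤ^1 ⊕ ℤ/2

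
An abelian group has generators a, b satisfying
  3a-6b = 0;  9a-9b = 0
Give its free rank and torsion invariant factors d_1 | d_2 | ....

Answer: M ≅ ℤ/3 ⊕ ℤ/9

Derivation:
rank_ℚ(R)=2; free=2−2=0
SNF(R) diag = [3, 9] → torsion [3, 9]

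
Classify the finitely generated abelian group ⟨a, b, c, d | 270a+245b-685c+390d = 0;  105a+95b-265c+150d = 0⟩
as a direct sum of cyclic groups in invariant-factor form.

Answer: M ≅ ℤ^2 ⊕ ℤ/5 ⊕ ℤ/15

Derivation:
rank_ℚ(R)=2; free=4−2=2
SNF(R) diag = [5, 15] → torsion [5, 15]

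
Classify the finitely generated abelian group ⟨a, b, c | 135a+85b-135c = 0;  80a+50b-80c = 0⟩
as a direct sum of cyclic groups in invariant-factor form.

Answer: M ≅ ℤ^1 ⊕ ℤ/5 ⊕ ℤ/10

Derivation:
rank_ℚ(R)=2; free=3−2=1
SNF(R) diag = [5, 10] → torsion [5, 10]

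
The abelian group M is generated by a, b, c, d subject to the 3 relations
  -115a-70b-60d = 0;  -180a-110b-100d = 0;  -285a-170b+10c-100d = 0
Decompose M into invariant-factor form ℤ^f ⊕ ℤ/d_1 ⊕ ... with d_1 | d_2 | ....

rank_ℚ(R)=3; free=4−3=1
SNF(R) diag = [5, 10, 10] → torsion [5, 10, 10]

Answer: M ≅ ℤ^1 ⊕ ℤ/5 ⊕ ℤ/10 ⊕ ℤ/10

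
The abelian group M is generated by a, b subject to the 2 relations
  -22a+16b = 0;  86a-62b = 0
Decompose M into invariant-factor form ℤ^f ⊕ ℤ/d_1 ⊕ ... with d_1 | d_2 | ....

Answer: M ≅ ℤ/2 ⊕ ℤ/6

Derivation:
rank_ℚ(R)=2; free=2−2=0
SNF(R) diag = [2, 6] → torsion [2, 6]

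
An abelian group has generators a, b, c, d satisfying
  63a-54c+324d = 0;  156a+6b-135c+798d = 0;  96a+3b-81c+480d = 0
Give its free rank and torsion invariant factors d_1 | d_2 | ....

rank_ℚ(R)=3; free=4−3=1
SNF(R) diag = [3, 9, 27] → torsion [3, 9, 27]

Answer: M ≅ ℤ^1 ⊕ ℤ/3 ⊕ ℤ/9 ⊕ ℤ/27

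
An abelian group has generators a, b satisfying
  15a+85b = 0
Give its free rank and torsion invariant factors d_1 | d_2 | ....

Answer: M ≅ ℤ^1 ⊕ ℤ/5

Derivation:
rank_ℚ(R)=1; free=2−1=1
SNF(R) diag = [5] → torsion [5]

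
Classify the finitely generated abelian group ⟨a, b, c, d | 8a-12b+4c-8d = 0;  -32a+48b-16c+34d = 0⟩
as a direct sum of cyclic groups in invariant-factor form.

rank_ℚ(R)=2; free=4−2=2
SNF(R) diag = [2, 4] → torsion [2, 4]

Answer: M ≅ ℤ^2 ⊕ ℤ/2 ⊕ ℤ/4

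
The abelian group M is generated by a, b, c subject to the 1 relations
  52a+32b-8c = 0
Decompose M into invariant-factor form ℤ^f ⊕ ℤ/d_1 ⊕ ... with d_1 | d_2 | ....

Answer: M ≅ ℤ^2 ⊕ ℤ/4

Derivation:
rank_ℚ(R)=1; free=3−1=2
SNF(R) diag = [4] → torsion [4]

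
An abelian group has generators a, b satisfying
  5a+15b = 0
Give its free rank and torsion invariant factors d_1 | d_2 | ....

Answer: M ≅ ℤ^1 ⊕ ℤ/5

Derivation:
rank_ℚ(R)=1; free=2−1=1
SNF(R) diag = [5] → torsion [5]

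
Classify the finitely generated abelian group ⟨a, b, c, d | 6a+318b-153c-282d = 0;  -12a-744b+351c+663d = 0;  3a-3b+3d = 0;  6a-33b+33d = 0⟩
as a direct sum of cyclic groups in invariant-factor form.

rank_ℚ(R)=4; free=4−4=0
SNF(R) diag = [3, 9, 27, 27] → torsion [3, 9, 27, 27]

Answer: M ≅ ℤ/3 ⊕ ℤ/9 ⊕ ℤ/27 ⊕ ℤ/27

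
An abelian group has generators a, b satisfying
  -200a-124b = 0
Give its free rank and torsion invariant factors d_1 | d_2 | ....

rank_ℚ(R)=1; free=2−1=1
SNF(R) diag = [4] → torsion [4]

Answer: M ≅ ℤ^1 ⊕ ℤ/4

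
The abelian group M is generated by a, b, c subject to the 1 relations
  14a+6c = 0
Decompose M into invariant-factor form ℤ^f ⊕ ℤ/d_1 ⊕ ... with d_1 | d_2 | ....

rank_ℚ(R)=1; free=3−1=2
SNF(R) diag = [2] → torsion [2]

Answer: M ≅ ℤ^2 ⊕ ℤ/2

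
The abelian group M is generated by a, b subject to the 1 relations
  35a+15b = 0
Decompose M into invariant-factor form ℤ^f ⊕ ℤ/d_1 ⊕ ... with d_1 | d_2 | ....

rank_ℚ(R)=1; free=2−1=1
SNF(R) diag = [5] → torsion [5]

Answer: M ≅ ℤ^1 ⊕ ℤ/5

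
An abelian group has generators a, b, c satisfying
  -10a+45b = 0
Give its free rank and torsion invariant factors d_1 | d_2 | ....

Answer: M ≅ ℤ^2 ⊕ ℤ/5

Derivation:
rank_ℚ(R)=1; free=3−1=2
SNF(R) diag = [5] → torsion [5]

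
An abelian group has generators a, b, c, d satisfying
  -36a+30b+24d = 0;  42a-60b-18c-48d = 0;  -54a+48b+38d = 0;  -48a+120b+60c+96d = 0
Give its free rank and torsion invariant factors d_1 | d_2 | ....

rank_ℚ(R)=4; free=4−4=0
SNF(R) diag = [2, 6, 6, 12] → torsion [2, 6, 6, 12]

Answer: M ≅ ℤ/2 ⊕ ℤ/6 ⊕ ℤ/6 ⊕ ℤ/12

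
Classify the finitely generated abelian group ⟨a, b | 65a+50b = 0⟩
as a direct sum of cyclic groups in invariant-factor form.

rank_ℚ(R)=1; free=2−1=1
SNF(R) diag = [5] → torsion [5]

Answer: M ≅ ℤ^1 ⊕ ℤ/5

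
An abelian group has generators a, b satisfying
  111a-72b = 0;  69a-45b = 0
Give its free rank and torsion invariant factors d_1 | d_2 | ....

rank_ℚ(R)=2; free=2−2=0
SNF(R) diag = [3, 9] → torsion [3, 9]

Answer: M ≅ ℤ/3 ⊕ ℤ/9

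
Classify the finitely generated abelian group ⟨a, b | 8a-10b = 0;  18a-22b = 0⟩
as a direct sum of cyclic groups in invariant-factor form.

rank_ℚ(R)=2; free=2−2=0
SNF(R) diag = [2, 2] → torsion [2, 2]

Answer: M ≅ ℤ/2 ⊕ ℤ/2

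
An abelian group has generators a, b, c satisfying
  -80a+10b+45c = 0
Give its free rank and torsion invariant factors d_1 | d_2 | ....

Answer: M ≅ ℤ^2 ⊕ ℤ/5

Derivation:
rank_ℚ(R)=1; free=3−1=2
SNF(R) diag = [5] → torsion [5]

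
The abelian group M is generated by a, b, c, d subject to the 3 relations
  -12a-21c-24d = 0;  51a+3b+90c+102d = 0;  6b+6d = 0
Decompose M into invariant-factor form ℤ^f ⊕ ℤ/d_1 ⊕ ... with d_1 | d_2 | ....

Answer: M ≅ ℤ^1 ⊕ ℤ/3 ⊕ ℤ/3 ⊕ ℤ/6

Derivation:
rank_ℚ(R)=3; free=4−3=1
SNF(R) diag = [3, 3, 6] → torsion [3, 3, 6]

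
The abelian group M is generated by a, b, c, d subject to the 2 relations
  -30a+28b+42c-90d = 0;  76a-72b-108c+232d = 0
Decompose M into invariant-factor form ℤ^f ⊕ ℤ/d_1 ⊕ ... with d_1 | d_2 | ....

Answer: M ≅ ℤ^2 ⊕ ℤ/2 ⊕ ℤ/4

Derivation:
rank_ℚ(R)=2; free=4−2=2
SNF(R) diag = [2, 4] → torsion [2, 4]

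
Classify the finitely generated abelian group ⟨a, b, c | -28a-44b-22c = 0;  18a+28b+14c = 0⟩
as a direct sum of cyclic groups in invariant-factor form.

rank_ℚ(R)=2; free=3−2=1
SNF(R) diag = [2, 2] → torsion [2, 2]

Answer: M ≅ ℤ^1 ⊕ ℤ/2 ⊕ ℤ/2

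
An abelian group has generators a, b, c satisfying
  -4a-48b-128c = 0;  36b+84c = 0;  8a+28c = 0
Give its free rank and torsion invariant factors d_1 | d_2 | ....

rank_ℚ(R)=3; free=3−3=0
SNF(R) diag = [4, 12, 12] → torsion [4, 12, 12]

Answer: M ≅ ℤ/4 ⊕ ℤ/12 ⊕ ℤ/12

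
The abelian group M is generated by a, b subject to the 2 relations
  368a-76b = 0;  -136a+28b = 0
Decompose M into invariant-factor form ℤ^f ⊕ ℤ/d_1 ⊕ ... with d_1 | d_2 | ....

rank_ℚ(R)=2; free=2−2=0
SNF(R) diag = [4, 8] → torsion [4, 8]

Answer: M ≅ ℤ/4 ⊕ ℤ/8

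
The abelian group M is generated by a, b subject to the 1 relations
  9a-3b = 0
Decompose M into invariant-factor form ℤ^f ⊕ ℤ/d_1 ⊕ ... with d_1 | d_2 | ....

rank_ℚ(R)=1; free=2−1=1
SNF(R) diag = [3] → torsion [3]

Answer: M ≅ ℤ^1 ⊕ ℤ/3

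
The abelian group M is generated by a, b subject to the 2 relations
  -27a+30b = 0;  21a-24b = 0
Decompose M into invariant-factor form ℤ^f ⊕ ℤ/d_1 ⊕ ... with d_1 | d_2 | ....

rank_ℚ(R)=2; free=2−2=0
SNF(R) diag = [3, 6] → torsion [3, 6]

Answer: M ≅ ℤ/3 ⊕ ℤ/6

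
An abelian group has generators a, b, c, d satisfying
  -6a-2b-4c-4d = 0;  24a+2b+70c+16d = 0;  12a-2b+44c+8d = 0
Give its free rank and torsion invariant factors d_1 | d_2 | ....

Answer: M ≅ ℤ^1 ⊕ ℤ/2 ⊕ ℤ/6 ⊕ ℤ/18

Derivation:
rank_ℚ(R)=3; free=4−3=1
SNF(R) diag = [2, 6, 18] → torsion [2, 6, 18]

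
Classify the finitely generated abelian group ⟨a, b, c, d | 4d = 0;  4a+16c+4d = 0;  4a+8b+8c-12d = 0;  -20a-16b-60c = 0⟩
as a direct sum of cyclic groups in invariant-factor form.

Answer: M ≅ ℤ/4 ⊕ ℤ/4 ⊕ ℤ/4 ⊕ ℤ/8

Derivation:
rank_ℚ(R)=4; free=4−4=0
SNF(R) diag = [4, 4, 4, 8] → torsion [4, 4, 4, 8]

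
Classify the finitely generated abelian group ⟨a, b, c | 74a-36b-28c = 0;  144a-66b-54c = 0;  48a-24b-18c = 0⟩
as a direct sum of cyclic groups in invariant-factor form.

rank_ℚ(R)=3; free=3−3=0
SNF(R) diag = [2, 6, 6] → torsion [2, 6, 6]

Answer: M ≅ ℤ/2 ⊕ ℤ/6 ⊕ ℤ/6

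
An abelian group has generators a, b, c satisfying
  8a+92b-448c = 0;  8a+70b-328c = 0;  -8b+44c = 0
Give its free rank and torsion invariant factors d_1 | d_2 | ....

Answer: M ≅ ℤ/2 ⊕ ℤ/4 ⊕ ℤ/8

Derivation:
rank_ℚ(R)=3; free=3−3=0
SNF(R) diag = [2, 4, 8] → torsion [2, 4, 8]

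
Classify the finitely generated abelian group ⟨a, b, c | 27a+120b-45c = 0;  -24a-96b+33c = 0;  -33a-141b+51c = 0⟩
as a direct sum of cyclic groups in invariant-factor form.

Answer: M ≅ ℤ/3 ⊕ ℤ/3 ⊕ ℤ/9

Derivation:
rank_ℚ(R)=3; free=3−3=0
SNF(R) diag = [3, 3, 9] → torsion [3, 3, 9]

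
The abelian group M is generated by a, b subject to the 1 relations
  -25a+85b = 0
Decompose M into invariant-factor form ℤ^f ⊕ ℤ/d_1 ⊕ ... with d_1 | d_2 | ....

Answer: M ≅ ℤ^1 ⊕ ℤ/5

Derivation:
rank_ℚ(R)=1; free=2−1=1
SNF(R) diag = [5] → torsion [5]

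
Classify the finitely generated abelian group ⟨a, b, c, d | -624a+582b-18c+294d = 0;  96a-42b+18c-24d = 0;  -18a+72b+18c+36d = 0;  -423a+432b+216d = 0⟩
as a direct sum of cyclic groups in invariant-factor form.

Answer: M ≅ ℤ/3 ⊕ ℤ/6 ⊕ ℤ/18 ⊕ ℤ/54

Derivation:
rank_ℚ(R)=4; free=4−4=0
SNF(R) diag = [3, 6, 18, 54] → torsion [3, 6, 18, 54]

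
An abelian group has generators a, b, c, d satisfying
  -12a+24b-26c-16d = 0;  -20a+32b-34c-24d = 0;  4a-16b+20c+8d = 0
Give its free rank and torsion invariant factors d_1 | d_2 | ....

Answer: M ≅ ℤ^1 ⊕ ℤ/2 ⊕ ℤ/4 ⊕ ℤ/8

Derivation:
rank_ℚ(R)=3; free=4−3=1
SNF(R) diag = [2, 4, 8] → torsion [2, 4, 8]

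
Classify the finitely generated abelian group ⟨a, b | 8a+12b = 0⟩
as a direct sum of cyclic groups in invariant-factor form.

Answer: M ≅ ℤ^1 ⊕ ℤ/4

Derivation:
rank_ℚ(R)=1; free=2−1=1
SNF(R) diag = [4] → torsion [4]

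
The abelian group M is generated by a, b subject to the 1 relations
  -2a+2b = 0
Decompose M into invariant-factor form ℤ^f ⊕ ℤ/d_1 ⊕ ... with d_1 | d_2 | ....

rank_ℚ(R)=1; free=2−1=1
SNF(R) diag = [2] → torsion [2]

Answer: M ≅ ℤ^1 ⊕ ℤ/2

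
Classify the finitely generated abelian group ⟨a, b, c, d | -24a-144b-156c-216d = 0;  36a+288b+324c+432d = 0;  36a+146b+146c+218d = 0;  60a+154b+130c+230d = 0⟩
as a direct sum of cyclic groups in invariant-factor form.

Answer: M ≅ ℤ/2 ⊕ ℤ/4 ⊕ ℤ/12 ⊕ ℤ/36

Derivation:
rank_ℚ(R)=4; free=4−4=0
SNF(R) diag = [2, 4, 12, 36] → torsion [2, 4, 12, 36]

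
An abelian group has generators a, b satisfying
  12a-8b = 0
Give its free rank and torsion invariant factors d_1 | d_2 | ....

rank_ℚ(R)=1; free=2−1=1
SNF(R) diag = [4] → torsion [4]

Answer: M ≅ ℤ^1 ⊕ ℤ/4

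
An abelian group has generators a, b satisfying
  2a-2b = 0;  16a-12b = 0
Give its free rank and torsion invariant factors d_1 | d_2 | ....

Answer: M ≅ ℤ/2 ⊕ ℤ/4

Derivation:
rank_ℚ(R)=2; free=2−2=0
SNF(R) diag = [2, 4] → torsion [2, 4]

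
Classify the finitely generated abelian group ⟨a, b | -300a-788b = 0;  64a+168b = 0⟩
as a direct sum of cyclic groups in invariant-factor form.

Answer: M ≅ ℤ/4 ⊕ ℤ/8

Derivation:
rank_ℚ(R)=2; free=2−2=0
SNF(R) diag = [4, 8] → torsion [4, 8]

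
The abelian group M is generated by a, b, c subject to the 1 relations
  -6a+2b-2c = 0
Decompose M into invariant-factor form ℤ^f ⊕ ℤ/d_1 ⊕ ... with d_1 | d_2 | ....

Answer: M ≅ ℤ^2 ⊕ ℤ/2

Derivation:
rank_ℚ(R)=1; free=3−1=2
SNF(R) diag = [2] → torsion [2]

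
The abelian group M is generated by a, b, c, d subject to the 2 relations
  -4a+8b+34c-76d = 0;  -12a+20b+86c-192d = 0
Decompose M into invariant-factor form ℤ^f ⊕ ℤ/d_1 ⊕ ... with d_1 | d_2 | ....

Answer: M ≅ ℤ^2 ⊕ ℤ/2 ⊕ ℤ/4

Derivation:
rank_ℚ(R)=2; free=4−2=2
SNF(R) diag = [2, 4] → torsion [2, 4]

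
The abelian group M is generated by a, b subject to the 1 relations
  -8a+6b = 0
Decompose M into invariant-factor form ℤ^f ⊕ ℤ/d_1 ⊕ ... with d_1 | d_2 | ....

Answer: M ≅ ℤ^1 ⊕ ℤ/2

Derivation:
rank_ℚ(R)=1; free=2−1=1
SNF(R) diag = [2] → torsion [2]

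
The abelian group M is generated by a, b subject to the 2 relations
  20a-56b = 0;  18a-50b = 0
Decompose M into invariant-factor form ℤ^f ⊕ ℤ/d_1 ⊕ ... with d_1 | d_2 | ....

Answer: M ≅ ℤ/2 ⊕ ℤ/4

Derivation:
rank_ℚ(R)=2; free=2−2=0
SNF(R) diag = [2, 4] → torsion [2, 4]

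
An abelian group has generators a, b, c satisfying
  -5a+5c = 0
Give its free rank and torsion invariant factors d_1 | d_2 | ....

rank_ℚ(R)=1; free=3−1=2
SNF(R) diag = [5] → torsion [5]

Answer: M ≅ ℤ^2 ⊕ ℤ/5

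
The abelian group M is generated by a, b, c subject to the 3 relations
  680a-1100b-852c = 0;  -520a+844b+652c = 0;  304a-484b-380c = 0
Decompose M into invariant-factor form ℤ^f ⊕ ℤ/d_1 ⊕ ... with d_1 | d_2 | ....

rank_ℚ(R)=3; free=3−3=0
SNF(R) diag = [4, 8, 24] → torsion [4, 8, 24]

Answer: M ≅ ℤ/4 ⊕ ℤ/8 ⊕ ℤ/24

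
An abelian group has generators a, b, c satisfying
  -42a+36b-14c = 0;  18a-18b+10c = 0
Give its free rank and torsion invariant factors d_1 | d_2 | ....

rank_ℚ(R)=2; free=3−2=1
SNF(R) diag = [2, 6] → torsion [2, 6]

Answer: M ≅ ℤ^1 ⊕ ℤ/2 ⊕ ℤ/6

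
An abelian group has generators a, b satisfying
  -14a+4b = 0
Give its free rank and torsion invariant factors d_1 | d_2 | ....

rank_ℚ(R)=1; free=2−1=1
SNF(R) diag = [2] → torsion [2]

Answer: M ≅ ℤ^1 ⊕ ℤ/2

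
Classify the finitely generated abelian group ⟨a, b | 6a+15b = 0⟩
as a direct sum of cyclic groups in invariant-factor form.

rank_ℚ(R)=1; free=2−1=1
SNF(R) diag = [3] → torsion [3]

Answer: M ≅ ℤ^1 ⊕ ℤ/3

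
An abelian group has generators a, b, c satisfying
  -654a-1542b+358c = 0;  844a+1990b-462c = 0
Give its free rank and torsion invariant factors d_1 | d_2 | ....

rank_ℚ(R)=2; free=3−2=1
SNF(R) diag = [2, 2] → torsion [2, 2]

Answer: M ≅ ℤ^1 ⊕ ℤ/2 ⊕ ℤ/2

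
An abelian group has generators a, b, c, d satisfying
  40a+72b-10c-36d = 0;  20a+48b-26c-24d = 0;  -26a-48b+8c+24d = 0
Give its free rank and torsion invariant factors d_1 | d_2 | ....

rank_ℚ(R)=3; free=4−3=1
SNF(R) diag = [2, 6, 12] → torsion [2, 6, 12]

Answer: M ≅ ℤ^1 ⊕ ℤ/2 ⊕ ℤ/6 ⊕ ℤ/12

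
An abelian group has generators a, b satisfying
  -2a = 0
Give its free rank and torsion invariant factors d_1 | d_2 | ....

rank_ℚ(R)=1; free=2−1=1
SNF(R) diag = [2] → torsion [2]

Answer: M ≅ ℤ^1 ⊕ ℤ/2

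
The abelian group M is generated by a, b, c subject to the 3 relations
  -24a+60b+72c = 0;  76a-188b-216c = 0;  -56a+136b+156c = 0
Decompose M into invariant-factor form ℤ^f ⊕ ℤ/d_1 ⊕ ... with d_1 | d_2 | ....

Answer: M ≅ ℤ/4 ⊕ ℤ/12 ⊕ ℤ/12

Derivation:
rank_ℚ(R)=3; free=3−3=0
SNF(R) diag = [4, 12, 12] → torsion [4, 12, 12]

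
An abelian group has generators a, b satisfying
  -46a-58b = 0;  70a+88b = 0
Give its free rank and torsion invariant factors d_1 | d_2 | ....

rank_ℚ(R)=2; free=2−2=0
SNF(R) diag = [2, 6] → torsion [2, 6]

Answer: M ≅ ℤ/2 ⊕ ℤ/6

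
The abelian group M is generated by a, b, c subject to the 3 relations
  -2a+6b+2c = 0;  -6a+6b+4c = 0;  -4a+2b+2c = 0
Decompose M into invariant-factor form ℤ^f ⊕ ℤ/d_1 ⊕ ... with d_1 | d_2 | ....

Answer: M ≅ ℤ/2 ⊕ ℤ/2 ⊕ ℤ/2

Derivation:
rank_ℚ(R)=3; free=3−3=0
SNF(R) diag = [2, 2, 2] → torsion [2, 2, 2]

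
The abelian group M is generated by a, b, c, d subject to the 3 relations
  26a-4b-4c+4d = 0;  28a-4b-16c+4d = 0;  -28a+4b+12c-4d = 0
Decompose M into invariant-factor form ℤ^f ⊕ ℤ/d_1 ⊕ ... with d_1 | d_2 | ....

Answer: M ≅ ℤ^1 ⊕ ℤ/2 ⊕ ℤ/4 ⊕ ℤ/4

Derivation:
rank_ℚ(R)=3; free=4−3=1
SNF(R) diag = [2, 4, 4] → torsion [2, 4, 4]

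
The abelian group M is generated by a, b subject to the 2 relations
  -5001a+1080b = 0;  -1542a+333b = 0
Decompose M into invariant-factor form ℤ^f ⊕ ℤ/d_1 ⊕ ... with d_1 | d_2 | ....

Answer: M ≅ ℤ/3 ⊕ ℤ/9

Derivation:
rank_ℚ(R)=2; free=2−2=0
SNF(R) diag = [3, 9] → torsion [3, 9]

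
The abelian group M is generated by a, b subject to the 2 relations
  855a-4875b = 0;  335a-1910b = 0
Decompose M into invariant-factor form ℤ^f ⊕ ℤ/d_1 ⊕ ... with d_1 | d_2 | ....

Answer: M ≅ ℤ/5 ⊕ ℤ/15

Derivation:
rank_ℚ(R)=2; free=2−2=0
SNF(R) diag = [5, 15] → torsion [5, 15]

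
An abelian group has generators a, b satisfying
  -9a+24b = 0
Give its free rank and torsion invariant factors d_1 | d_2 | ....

Answer: M ≅ ℤ^1 ⊕ ℤ/3

Derivation:
rank_ℚ(R)=1; free=2−1=1
SNF(R) diag = [3] → torsion [3]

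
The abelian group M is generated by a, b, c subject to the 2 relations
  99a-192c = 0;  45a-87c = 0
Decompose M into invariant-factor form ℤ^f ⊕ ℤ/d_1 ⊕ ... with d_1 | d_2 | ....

rank_ℚ(R)=2; free=3−2=1
SNF(R) diag = [3, 9] → torsion [3, 9]

Answer: M ≅ ℤ^1 ⊕ ℤ/3 ⊕ ℤ/9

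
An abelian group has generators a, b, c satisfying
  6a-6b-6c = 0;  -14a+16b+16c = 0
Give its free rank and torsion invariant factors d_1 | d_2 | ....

Answer: M ≅ ℤ^1 ⊕ ℤ/2 ⊕ ℤ/6

Derivation:
rank_ℚ(R)=2; free=3−2=1
SNF(R) diag = [2, 6] → torsion [2, 6]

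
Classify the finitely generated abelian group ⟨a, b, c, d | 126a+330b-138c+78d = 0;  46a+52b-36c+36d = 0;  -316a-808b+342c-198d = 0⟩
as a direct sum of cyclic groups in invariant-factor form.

rank_ℚ(R)=3; free=4−3=1
SNF(R) diag = [2, 6, 18] → torsion [2, 6, 18]

Answer: M ≅ ℤ^1 ⊕ ℤ/2 ⊕ ℤ/6 ⊕ ℤ/18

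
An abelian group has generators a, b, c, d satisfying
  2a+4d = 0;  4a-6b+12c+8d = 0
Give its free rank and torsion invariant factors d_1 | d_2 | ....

rank_ℚ(R)=2; free=4−2=2
SNF(R) diag = [2, 6] → torsion [2, 6]

Answer: M ≅ ℤ^2 ⊕ ℤ/2 ⊕ ℤ/6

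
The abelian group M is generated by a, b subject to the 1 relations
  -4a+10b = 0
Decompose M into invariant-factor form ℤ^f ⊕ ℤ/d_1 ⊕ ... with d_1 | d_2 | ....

Answer: M ≅ ℤ^1 ⊕ ℤ/2

Derivation:
rank_ℚ(R)=1; free=2−1=1
SNF(R) diag = [2] → torsion [2]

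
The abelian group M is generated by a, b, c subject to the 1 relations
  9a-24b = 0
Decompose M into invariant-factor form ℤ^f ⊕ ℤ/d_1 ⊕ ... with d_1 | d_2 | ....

Answer: M ≅ ℤ^2 ⊕ ℤ/3

Derivation:
rank_ℚ(R)=1; free=3−1=2
SNF(R) diag = [3] → torsion [3]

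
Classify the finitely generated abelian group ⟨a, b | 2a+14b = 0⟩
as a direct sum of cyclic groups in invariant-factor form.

rank_ℚ(R)=1; free=2−1=1
SNF(R) diag = [2] → torsion [2]

Answer: M ≅ ℤ^1 ⊕ ℤ/2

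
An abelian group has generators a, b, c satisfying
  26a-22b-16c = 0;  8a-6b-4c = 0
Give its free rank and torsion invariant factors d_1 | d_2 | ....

Answer: M ≅ ℤ^1 ⊕ ℤ/2 ⊕ ℤ/2

Derivation:
rank_ℚ(R)=2; free=3−2=1
SNF(R) diag = [2, 2] → torsion [2, 2]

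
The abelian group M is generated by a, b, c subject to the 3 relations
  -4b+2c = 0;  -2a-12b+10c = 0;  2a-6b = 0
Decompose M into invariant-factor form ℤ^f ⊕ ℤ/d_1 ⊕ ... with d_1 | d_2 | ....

rank_ℚ(R)=3; free=3−3=0
SNF(R) diag = [2, 2, 2] → torsion [2, 2, 2]

Answer: M ≅ ℤ/2 ⊕ ℤ/2 ⊕ ℤ/2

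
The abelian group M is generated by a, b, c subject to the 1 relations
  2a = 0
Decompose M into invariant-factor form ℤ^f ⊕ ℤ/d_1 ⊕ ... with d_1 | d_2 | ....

Answer: M ≅ ℤ^2 ⊕ ℤ/2

Derivation:
rank_ℚ(R)=1; free=3−1=2
SNF(R) diag = [2] → torsion [2]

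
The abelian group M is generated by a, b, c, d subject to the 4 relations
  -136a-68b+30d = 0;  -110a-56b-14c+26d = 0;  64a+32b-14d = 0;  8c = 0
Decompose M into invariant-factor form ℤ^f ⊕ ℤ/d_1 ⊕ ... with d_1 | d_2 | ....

rank_ℚ(R)=4; free=4−4=0
SNF(R) diag = [2, 2, 4, 8] → torsion [2, 2, 4, 8]

Answer: M ≅ ℤ/2 ⊕ ℤ/2 ⊕ ℤ/4 ⊕ ℤ/8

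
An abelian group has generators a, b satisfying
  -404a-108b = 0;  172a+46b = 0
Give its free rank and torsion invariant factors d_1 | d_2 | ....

rank_ℚ(R)=2; free=2−2=0
SNF(R) diag = [2, 4] → torsion [2, 4]

Answer: M ≅ ℤ/2 ⊕ ℤ/4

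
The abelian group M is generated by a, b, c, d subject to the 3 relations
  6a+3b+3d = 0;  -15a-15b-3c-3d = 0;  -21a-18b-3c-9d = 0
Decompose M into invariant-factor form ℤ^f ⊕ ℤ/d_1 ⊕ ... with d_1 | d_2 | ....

rank_ℚ(R)=3; free=4−3=1
SNF(R) diag = [3, 3, 3] → torsion [3, 3, 3]

Answer: M ≅ ℤ^1 ⊕ ℤ/3 ⊕ ℤ/3 ⊕ ℤ/3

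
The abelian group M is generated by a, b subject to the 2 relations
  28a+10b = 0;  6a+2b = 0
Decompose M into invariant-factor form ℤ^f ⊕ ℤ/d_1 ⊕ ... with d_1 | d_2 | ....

rank_ℚ(R)=2; free=2−2=0
SNF(R) diag = [2, 2] → torsion [2, 2]

Answer: M ≅ ℤ/2 ⊕ ℤ/2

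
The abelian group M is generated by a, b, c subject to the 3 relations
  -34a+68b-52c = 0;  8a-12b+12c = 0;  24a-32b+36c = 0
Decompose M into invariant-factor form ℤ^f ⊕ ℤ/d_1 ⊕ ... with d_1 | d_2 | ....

rank_ℚ(R)=3; free=3−3=0
SNF(R) diag = [2, 4, 4] → torsion [2, 4, 4]

Answer: M ≅ ℤ/2 ⊕ ℤ/4 ⊕ ℤ/4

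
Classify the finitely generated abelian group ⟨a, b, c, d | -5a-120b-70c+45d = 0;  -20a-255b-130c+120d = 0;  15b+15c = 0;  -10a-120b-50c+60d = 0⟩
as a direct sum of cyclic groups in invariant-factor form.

rank_ℚ(R)=4; free=4−4=0
SNF(R) diag = [5, 15, 15, 30] → torsion [5, 15, 15, 30]

Answer: M ≅ ℤ/5 ⊕ ℤ/15 ⊕ ℤ/15 ⊕ ℤ/30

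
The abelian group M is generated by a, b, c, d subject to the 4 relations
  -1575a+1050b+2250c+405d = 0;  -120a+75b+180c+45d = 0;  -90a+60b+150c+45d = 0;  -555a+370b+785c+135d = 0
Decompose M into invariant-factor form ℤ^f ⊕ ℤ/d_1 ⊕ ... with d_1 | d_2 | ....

rank_ℚ(R)=4; free=4−4=0
SNF(R) diag = [5, 15, 15, 45] → torsion [5, 15, 15, 45]

Answer: M ≅ ℤ/5 ⊕ ℤ/15 ⊕ ℤ/15 ⊕ ℤ/45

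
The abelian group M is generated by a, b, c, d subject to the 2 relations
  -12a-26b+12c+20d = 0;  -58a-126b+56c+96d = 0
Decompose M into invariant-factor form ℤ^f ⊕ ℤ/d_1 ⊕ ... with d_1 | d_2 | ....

Answer: M ≅ ℤ^2 ⊕ ℤ/2 ⊕ ℤ/2

Derivation:
rank_ℚ(R)=2; free=4−2=2
SNF(R) diag = [2, 2] → torsion [2, 2]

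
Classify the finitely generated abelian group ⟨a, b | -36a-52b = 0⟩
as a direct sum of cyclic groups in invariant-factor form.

rank_ℚ(R)=1; free=2−1=1
SNF(R) diag = [4] → torsion [4]

Answer: M ≅ ℤ^1 ⊕ ℤ/4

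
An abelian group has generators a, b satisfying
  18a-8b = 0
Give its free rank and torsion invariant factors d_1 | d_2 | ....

rank_ℚ(R)=1; free=2−1=1
SNF(R) diag = [2] → torsion [2]

Answer: M ≅ ℤ^1 ⊕ ℤ/2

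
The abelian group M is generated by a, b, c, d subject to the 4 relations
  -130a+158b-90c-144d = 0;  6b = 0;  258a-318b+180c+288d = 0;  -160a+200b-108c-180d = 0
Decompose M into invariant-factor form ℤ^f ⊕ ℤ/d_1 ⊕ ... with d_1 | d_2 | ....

rank_ℚ(R)=4; free=4−4=0
SNF(R) diag = [2, 6, 18, 36] → torsion [2, 6, 18, 36]

Answer: M ≅ ℤ/2 ⊕ ℤ/6 ⊕ ℤ/18 ⊕ ℤ/36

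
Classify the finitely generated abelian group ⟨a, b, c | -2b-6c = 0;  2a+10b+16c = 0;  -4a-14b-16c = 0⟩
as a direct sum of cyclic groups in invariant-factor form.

rank_ℚ(R)=3; free=3−3=0
SNF(R) diag = [2, 2, 2] → torsion [2, 2, 2]

Answer: M ≅ ℤ/2 ⊕ ℤ/2 ⊕ ℤ/2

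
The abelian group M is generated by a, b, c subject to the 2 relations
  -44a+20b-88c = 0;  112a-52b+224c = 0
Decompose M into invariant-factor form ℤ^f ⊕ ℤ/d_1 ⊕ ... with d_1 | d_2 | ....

Answer: M ≅ ℤ^1 ⊕ ℤ/4 ⊕ ℤ/12

Derivation:
rank_ℚ(R)=2; free=3−2=1
SNF(R) diag = [4, 12] → torsion [4, 12]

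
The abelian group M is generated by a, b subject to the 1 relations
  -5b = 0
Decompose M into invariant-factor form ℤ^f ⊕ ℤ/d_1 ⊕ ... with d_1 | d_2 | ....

Answer: M ≅ ℤ^1 ⊕ ℤ/5

Derivation:
rank_ℚ(R)=1; free=2−1=1
SNF(R) diag = [5] → torsion [5]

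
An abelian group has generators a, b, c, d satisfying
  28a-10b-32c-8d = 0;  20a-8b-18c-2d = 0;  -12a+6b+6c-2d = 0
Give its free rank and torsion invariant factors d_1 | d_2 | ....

rank_ℚ(R)=3; free=4−3=1
SNF(R) diag = [2, 2, 4] → torsion [2, 2, 4]

Answer: M ≅ ℤ^1 ⊕ ℤ/2 ⊕ ℤ/2 ⊕ ℤ/4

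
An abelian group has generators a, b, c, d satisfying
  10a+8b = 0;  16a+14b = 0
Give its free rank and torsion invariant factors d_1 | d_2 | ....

Answer: M ≅ ℤ^2 ⊕ ℤ/2 ⊕ ℤ/6

Derivation:
rank_ℚ(R)=2; free=4−2=2
SNF(R) diag = [2, 6] → torsion [2, 6]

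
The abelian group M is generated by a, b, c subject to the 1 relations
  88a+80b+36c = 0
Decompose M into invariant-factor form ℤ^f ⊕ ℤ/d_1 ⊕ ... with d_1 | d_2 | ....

Answer: M ≅ ℤ^2 ⊕ ℤ/4

Derivation:
rank_ℚ(R)=1; free=3−1=2
SNF(R) diag = [4] → torsion [4]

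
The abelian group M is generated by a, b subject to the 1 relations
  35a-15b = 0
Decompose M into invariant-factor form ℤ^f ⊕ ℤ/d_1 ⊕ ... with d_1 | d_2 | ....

rank_ℚ(R)=1; free=2−1=1
SNF(R) diag = [5] → torsion [5]

Answer: M ≅ ℤ^1 ⊕ ℤ/5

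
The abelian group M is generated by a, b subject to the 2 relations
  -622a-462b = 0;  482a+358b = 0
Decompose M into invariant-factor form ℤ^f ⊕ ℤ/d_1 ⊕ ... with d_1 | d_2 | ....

Answer: M ≅ ℤ/2 ⊕ ℤ/4

Derivation:
rank_ℚ(R)=2; free=2−2=0
SNF(R) diag = [2, 4] → torsion [2, 4]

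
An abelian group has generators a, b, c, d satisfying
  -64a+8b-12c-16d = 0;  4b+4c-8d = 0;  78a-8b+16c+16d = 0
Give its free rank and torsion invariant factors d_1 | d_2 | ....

rank_ℚ(R)=3; free=4−3=1
SNF(R) diag = [2, 4, 12] → torsion [2, 4, 12]

Answer: M ≅ ℤ^1 ⊕ ℤ/2 ⊕ ℤ/4 ⊕ ℤ/12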